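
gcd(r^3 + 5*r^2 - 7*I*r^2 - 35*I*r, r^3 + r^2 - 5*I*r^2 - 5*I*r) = r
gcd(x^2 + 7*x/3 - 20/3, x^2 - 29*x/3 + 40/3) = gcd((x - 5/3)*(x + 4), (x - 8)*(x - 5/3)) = x - 5/3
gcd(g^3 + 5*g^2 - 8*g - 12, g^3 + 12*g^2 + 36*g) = g + 6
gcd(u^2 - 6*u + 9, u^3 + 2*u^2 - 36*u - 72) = 1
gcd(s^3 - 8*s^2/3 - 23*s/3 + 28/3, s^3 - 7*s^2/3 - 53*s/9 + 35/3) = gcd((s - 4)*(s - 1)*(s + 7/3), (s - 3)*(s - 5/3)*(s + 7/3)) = s + 7/3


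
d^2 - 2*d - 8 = (d - 4)*(d + 2)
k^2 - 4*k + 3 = (k - 3)*(k - 1)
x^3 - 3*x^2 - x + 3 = (x - 3)*(x - 1)*(x + 1)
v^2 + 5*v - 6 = (v - 1)*(v + 6)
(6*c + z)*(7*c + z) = 42*c^2 + 13*c*z + z^2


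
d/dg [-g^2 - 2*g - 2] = -2*g - 2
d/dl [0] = 0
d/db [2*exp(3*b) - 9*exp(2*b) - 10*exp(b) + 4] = (6*exp(2*b) - 18*exp(b) - 10)*exp(b)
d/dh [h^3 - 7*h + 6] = 3*h^2 - 7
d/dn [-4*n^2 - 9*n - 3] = -8*n - 9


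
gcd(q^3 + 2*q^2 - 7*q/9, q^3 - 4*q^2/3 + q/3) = q^2 - q/3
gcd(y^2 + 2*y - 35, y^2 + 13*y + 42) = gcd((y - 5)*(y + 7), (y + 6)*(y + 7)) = y + 7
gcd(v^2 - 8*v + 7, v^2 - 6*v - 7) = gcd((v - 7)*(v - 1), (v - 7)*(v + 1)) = v - 7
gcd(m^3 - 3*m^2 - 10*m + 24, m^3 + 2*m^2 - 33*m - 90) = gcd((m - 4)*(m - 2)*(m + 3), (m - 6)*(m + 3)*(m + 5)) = m + 3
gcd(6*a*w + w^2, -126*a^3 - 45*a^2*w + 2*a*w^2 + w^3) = 6*a + w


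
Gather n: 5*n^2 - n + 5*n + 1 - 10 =5*n^2 + 4*n - 9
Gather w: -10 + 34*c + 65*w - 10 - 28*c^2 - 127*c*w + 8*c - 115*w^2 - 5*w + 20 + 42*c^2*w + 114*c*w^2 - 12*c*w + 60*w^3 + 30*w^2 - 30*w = -28*c^2 + 42*c + 60*w^3 + w^2*(114*c - 85) + w*(42*c^2 - 139*c + 30)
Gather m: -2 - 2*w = -2*w - 2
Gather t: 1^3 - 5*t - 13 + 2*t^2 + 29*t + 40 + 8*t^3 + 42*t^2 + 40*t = 8*t^3 + 44*t^2 + 64*t + 28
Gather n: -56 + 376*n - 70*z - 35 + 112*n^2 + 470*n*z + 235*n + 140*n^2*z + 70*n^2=n^2*(140*z + 182) + n*(470*z + 611) - 70*z - 91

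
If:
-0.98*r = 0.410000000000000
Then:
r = -0.42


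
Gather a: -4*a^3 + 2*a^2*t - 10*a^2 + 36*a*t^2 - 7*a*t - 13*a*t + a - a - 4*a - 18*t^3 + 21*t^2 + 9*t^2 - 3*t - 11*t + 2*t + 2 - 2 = -4*a^3 + a^2*(2*t - 10) + a*(36*t^2 - 20*t - 4) - 18*t^3 + 30*t^2 - 12*t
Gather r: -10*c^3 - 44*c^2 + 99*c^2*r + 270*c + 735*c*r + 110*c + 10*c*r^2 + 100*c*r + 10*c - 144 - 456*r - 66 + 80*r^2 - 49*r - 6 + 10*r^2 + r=-10*c^3 - 44*c^2 + 390*c + r^2*(10*c + 90) + r*(99*c^2 + 835*c - 504) - 216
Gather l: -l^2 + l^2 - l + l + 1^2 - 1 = 0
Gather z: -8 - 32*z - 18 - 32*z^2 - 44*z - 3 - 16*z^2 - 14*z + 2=-48*z^2 - 90*z - 27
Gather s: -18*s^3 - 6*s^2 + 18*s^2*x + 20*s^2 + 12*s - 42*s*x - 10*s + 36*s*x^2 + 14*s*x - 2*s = -18*s^3 + s^2*(18*x + 14) + s*(36*x^2 - 28*x)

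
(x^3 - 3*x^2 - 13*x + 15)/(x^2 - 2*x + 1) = (x^2 - 2*x - 15)/(x - 1)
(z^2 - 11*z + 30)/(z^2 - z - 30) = (z - 5)/(z + 5)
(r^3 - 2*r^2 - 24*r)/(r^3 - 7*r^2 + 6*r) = (r + 4)/(r - 1)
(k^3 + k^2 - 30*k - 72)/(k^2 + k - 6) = (k^2 - 2*k - 24)/(k - 2)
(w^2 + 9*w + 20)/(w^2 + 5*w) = (w + 4)/w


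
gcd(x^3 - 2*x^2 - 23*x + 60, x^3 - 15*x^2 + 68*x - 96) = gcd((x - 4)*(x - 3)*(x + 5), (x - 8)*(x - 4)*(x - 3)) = x^2 - 7*x + 12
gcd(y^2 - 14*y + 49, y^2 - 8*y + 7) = y - 7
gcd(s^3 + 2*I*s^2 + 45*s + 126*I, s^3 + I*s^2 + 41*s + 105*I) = s^2 - 4*I*s + 21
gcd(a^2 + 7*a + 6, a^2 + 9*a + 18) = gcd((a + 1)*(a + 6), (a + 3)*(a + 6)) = a + 6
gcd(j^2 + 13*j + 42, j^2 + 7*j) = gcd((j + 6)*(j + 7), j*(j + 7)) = j + 7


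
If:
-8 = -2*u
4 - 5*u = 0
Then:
No Solution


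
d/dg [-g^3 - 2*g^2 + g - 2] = -3*g^2 - 4*g + 1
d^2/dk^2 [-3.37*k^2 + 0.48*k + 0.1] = -6.74000000000000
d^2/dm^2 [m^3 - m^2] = 6*m - 2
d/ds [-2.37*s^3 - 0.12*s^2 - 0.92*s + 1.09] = -7.11*s^2 - 0.24*s - 0.92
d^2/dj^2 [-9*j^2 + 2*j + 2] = -18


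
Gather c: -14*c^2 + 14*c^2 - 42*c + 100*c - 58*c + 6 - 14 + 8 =0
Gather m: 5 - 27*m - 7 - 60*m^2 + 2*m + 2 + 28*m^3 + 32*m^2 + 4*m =28*m^3 - 28*m^2 - 21*m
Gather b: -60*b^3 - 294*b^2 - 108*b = -60*b^3 - 294*b^2 - 108*b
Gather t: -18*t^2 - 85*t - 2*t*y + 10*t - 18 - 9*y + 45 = -18*t^2 + t*(-2*y - 75) - 9*y + 27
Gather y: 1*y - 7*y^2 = -7*y^2 + y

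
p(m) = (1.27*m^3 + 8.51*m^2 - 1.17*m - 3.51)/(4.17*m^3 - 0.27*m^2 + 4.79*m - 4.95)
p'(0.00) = 0.92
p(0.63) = 0.55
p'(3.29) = -0.12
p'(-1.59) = 0.01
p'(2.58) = -0.16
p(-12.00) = 0.13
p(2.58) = 0.93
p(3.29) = 0.83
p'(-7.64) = -0.03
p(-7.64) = 0.03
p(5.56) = 0.65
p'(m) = (-12.51*m^2 + 0.54*m - 4.79)*(1.27*m^3 + 8.51*m^2 - 1.17*m - 3.51)/(4.17*m^3 - 0.27*m^2 + 4.79*m - 4.95)^2 + (3.81*m^2 + 17.02*m - 1.17)/(4.17*m^3 - 0.27*m^2 + 4.79*m - 4.95)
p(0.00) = 0.71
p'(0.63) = -5.87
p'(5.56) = -0.05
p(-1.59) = -0.49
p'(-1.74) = -0.06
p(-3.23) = -0.28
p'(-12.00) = -0.01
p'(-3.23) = -0.14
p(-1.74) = -0.49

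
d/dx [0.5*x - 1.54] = 0.500000000000000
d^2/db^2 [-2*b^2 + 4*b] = -4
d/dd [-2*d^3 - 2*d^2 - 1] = 2*d*(-3*d - 2)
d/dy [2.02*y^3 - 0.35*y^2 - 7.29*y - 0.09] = 6.06*y^2 - 0.7*y - 7.29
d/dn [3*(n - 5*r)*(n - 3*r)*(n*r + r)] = 3*r*(3*n^2 - 16*n*r + 2*n + 15*r^2 - 8*r)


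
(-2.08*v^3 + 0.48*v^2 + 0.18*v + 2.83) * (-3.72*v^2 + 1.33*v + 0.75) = 7.7376*v^5 - 4.552*v^4 - 1.5912*v^3 - 9.9282*v^2 + 3.8989*v + 2.1225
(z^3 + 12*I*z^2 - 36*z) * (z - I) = z^4 + 11*I*z^3 - 24*z^2 + 36*I*z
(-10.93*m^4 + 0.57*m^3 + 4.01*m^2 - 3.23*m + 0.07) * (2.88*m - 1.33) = -31.4784*m^5 + 16.1785*m^4 + 10.7907*m^3 - 14.6357*m^2 + 4.4975*m - 0.0931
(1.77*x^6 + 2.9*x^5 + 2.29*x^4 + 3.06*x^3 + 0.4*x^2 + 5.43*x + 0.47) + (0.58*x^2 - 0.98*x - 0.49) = 1.77*x^6 + 2.9*x^5 + 2.29*x^4 + 3.06*x^3 + 0.98*x^2 + 4.45*x - 0.02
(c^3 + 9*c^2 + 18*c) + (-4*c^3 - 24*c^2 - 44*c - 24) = -3*c^3 - 15*c^2 - 26*c - 24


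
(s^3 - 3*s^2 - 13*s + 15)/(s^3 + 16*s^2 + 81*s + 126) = (s^2 - 6*s + 5)/(s^2 + 13*s + 42)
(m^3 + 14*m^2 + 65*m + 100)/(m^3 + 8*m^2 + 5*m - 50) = (m + 4)/(m - 2)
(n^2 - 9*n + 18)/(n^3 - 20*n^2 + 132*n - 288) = (n - 3)/(n^2 - 14*n + 48)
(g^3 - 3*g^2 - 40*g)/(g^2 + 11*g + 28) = g*(g^2 - 3*g - 40)/(g^2 + 11*g + 28)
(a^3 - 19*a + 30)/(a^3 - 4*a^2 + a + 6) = (a + 5)/(a + 1)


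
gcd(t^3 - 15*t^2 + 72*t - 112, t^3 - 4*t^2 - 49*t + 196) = t^2 - 11*t + 28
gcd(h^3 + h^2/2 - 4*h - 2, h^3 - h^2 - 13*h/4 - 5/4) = h + 1/2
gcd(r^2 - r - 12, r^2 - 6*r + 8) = r - 4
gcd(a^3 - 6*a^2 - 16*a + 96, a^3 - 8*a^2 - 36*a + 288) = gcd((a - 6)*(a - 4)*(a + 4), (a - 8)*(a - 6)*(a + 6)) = a - 6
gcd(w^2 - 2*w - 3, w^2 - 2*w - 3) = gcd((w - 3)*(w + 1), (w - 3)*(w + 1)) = w^2 - 2*w - 3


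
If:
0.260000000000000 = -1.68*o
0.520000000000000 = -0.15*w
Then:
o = -0.15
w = -3.47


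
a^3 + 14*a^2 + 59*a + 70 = (a + 2)*(a + 5)*(a + 7)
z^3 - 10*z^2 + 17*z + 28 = (z - 7)*(z - 4)*(z + 1)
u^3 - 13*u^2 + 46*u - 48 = (u - 8)*(u - 3)*(u - 2)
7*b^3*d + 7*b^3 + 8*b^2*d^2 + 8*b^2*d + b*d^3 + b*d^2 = (b + d)*(7*b + d)*(b*d + b)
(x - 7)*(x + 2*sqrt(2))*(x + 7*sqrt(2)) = x^3 - 7*x^2 + 9*sqrt(2)*x^2 - 63*sqrt(2)*x + 28*x - 196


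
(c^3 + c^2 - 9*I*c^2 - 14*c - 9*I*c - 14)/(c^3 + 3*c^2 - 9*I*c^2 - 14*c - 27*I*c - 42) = (c + 1)/(c + 3)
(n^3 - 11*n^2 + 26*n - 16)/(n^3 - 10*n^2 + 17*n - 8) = (n - 2)/(n - 1)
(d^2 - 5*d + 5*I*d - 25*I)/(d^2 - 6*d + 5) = (d + 5*I)/(d - 1)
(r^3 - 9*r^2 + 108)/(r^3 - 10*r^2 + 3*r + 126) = (r - 6)/(r - 7)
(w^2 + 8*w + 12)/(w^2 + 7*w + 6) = (w + 2)/(w + 1)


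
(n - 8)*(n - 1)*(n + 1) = n^3 - 8*n^2 - n + 8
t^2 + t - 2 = (t - 1)*(t + 2)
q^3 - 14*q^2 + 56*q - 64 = (q - 8)*(q - 4)*(q - 2)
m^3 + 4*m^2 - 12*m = m*(m - 2)*(m + 6)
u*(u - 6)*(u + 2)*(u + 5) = u^4 + u^3 - 32*u^2 - 60*u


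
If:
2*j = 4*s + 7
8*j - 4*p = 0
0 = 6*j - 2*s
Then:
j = -7/10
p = -7/5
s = -21/10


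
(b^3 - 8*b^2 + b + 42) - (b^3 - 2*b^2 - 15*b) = -6*b^2 + 16*b + 42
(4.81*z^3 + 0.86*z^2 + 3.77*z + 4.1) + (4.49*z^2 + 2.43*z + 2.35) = 4.81*z^3 + 5.35*z^2 + 6.2*z + 6.45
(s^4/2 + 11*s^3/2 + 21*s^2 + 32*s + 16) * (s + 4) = s^5/2 + 15*s^4/2 + 43*s^3 + 116*s^2 + 144*s + 64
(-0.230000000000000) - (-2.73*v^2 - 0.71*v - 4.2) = 2.73*v^2 + 0.71*v + 3.97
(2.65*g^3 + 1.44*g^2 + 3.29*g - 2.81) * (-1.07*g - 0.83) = -2.8355*g^4 - 3.7403*g^3 - 4.7155*g^2 + 0.276000000000001*g + 2.3323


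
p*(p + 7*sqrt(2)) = p^2 + 7*sqrt(2)*p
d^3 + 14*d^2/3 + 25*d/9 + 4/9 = (d + 1/3)^2*(d + 4)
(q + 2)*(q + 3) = q^2 + 5*q + 6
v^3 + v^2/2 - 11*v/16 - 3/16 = (v - 3/4)*(v + 1/4)*(v + 1)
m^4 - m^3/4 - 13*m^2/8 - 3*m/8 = m*(m - 3/2)*(m + 1/4)*(m + 1)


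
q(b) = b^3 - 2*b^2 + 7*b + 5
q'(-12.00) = 487.00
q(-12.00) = -2095.00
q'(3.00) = 22.00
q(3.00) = 35.00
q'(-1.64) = 21.63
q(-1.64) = -16.27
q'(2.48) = 15.53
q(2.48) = 25.31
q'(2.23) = 13.00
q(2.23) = 21.75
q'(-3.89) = 67.96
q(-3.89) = -111.36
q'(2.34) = 14.07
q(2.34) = 23.24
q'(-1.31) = 17.39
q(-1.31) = -9.85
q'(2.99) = 21.86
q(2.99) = 34.78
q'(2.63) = 17.23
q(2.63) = 27.77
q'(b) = 3*b^2 - 4*b + 7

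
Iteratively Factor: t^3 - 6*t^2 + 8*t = (t)*(t^2 - 6*t + 8) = t*(t - 2)*(t - 4)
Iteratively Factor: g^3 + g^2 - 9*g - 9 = (g + 3)*(g^2 - 2*g - 3) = (g - 3)*(g + 3)*(g + 1)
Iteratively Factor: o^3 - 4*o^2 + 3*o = (o - 1)*(o^2 - 3*o) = (o - 3)*(o - 1)*(o)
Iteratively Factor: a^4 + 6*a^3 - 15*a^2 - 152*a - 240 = (a + 4)*(a^3 + 2*a^2 - 23*a - 60) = (a + 3)*(a + 4)*(a^2 - a - 20) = (a + 3)*(a + 4)^2*(a - 5)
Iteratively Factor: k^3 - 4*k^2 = (k - 4)*(k^2) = k*(k - 4)*(k)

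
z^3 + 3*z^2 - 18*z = z*(z - 3)*(z + 6)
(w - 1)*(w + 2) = w^2 + w - 2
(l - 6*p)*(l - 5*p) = l^2 - 11*l*p + 30*p^2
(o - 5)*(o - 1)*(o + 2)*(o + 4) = o^4 - 23*o^2 - 18*o + 40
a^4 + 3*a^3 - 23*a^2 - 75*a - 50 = (a - 5)*(a + 1)*(a + 2)*(a + 5)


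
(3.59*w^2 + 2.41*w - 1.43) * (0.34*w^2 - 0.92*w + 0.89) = 1.2206*w^4 - 2.4834*w^3 + 0.4917*w^2 + 3.4605*w - 1.2727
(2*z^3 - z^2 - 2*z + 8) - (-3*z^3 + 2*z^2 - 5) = 5*z^3 - 3*z^2 - 2*z + 13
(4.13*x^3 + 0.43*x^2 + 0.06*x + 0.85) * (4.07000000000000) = 16.8091*x^3 + 1.7501*x^2 + 0.2442*x + 3.4595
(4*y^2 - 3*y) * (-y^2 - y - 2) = -4*y^4 - y^3 - 5*y^2 + 6*y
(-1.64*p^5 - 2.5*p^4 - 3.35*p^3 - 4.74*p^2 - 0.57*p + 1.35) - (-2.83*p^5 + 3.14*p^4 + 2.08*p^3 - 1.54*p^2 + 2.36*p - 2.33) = 1.19*p^5 - 5.64*p^4 - 5.43*p^3 - 3.2*p^2 - 2.93*p + 3.68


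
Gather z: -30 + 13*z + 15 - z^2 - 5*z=-z^2 + 8*z - 15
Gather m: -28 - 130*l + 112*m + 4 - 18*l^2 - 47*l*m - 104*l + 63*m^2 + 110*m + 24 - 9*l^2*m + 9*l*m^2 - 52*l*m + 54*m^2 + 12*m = -18*l^2 - 234*l + m^2*(9*l + 117) + m*(-9*l^2 - 99*l + 234)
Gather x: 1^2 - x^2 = 1 - x^2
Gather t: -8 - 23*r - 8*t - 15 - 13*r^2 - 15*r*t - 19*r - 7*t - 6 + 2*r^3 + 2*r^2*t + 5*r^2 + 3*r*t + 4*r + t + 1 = 2*r^3 - 8*r^2 - 38*r + t*(2*r^2 - 12*r - 14) - 28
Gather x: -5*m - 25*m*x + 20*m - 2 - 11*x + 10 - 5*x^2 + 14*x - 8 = 15*m - 5*x^2 + x*(3 - 25*m)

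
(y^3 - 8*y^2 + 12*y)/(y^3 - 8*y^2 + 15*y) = (y^2 - 8*y + 12)/(y^2 - 8*y + 15)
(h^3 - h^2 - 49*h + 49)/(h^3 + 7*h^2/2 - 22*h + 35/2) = 2*(h - 7)/(2*h - 5)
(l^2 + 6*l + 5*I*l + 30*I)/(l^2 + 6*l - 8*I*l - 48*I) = (l + 5*I)/(l - 8*I)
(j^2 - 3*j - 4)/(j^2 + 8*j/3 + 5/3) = 3*(j - 4)/(3*j + 5)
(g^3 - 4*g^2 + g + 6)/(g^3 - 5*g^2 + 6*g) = (g + 1)/g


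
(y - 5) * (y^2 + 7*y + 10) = y^3 + 2*y^2 - 25*y - 50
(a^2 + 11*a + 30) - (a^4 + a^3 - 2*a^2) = -a^4 - a^3 + 3*a^2 + 11*a + 30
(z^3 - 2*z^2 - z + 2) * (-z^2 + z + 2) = -z^5 + 3*z^4 + z^3 - 7*z^2 + 4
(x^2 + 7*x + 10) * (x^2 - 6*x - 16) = x^4 + x^3 - 48*x^2 - 172*x - 160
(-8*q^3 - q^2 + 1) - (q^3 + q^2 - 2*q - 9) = -9*q^3 - 2*q^2 + 2*q + 10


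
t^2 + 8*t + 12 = (t + 2)*(t + 6)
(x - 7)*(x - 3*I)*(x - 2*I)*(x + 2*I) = x^4 - 7*x^3 - 3*I*x^3 + 4*x^2 + 21*I*x^2 - 28*x - 12*I*x + 84*I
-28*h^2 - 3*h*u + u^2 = (-7*h + u)*(4*h + u)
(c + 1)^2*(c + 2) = c^3 + 4*c^2 + 5*c + 2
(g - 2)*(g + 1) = g^2 - g - 2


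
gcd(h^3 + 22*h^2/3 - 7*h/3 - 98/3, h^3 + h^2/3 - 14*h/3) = h^2 + h/3 - 14/3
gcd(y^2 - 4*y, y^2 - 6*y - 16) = 1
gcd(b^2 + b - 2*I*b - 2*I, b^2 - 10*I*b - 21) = 1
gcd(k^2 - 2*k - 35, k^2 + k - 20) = k + 5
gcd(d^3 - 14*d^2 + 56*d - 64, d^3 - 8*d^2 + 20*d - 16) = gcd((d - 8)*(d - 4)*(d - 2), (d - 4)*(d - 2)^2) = d^2 - 6*d + 8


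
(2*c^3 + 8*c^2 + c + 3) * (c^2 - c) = 2*c^5 + 6*c^4 - 7*c^3 + 2*c^2 - 3*c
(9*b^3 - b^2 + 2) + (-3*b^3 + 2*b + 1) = 6*b^3 - b^2 + 2*b + 3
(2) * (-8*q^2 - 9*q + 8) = -16*q^2 - 18*q + 16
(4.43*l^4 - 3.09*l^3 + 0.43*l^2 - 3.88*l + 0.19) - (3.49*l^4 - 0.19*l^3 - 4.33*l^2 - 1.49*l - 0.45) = 0.94*l^4 - 2.9*l^3 + 4.76*l^2 - 2.39*l + 0.64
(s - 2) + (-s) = -2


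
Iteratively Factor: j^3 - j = (j)*(j^2 - 1) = j*(j - 1)*(j + 1)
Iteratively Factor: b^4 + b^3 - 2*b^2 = (b - 1)*(b^3 + 2*b^2) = b*(b - 1)*(b^2 + 2*b) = b^2*(b - 1)*(b + 2)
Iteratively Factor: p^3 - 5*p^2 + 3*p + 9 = (p + 1)*(p^2 - 6*p + 9) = (p - 3)*(p + 1)*(p - 3)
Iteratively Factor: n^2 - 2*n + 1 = (n - 1)*(n - 1)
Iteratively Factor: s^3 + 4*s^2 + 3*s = (s + 3)*(s^2 + s) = (s + 1)*(s + 3)*(s)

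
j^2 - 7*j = j*(j - 7)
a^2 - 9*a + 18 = (a - 6)*(a - 3)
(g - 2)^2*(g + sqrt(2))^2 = g^4 - 4*g^3 + 2*sqrt(2)*g^3 - 8*sqrt(2)*g^2 + 6*g^2 - 8*g + 8*sqrt(2)*g + 8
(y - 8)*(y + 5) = y^2 - 3*y - 40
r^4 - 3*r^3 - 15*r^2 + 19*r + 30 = (r - 5)*(r - 2)*(r + 1)*(r + 3)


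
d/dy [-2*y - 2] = -2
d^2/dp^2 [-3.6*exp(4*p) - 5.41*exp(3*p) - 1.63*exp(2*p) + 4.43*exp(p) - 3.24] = (-57.6*exp(3*p) - 48.69*exp(2*p) - 6.52*exp(p) + 4.43)*exp(p)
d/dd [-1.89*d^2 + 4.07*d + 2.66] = 4.07 - 3.78*d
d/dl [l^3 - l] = 3*l^2 - 1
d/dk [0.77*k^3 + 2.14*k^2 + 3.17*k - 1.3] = 2.31*k^2 + 4.28*k + 3.17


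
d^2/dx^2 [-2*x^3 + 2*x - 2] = -12*x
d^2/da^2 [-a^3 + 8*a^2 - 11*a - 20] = 16 - 6*a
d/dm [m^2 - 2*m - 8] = 2*m - 2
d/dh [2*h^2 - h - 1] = 4*h - 1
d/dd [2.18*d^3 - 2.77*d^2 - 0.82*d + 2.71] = 6.54*d^2 - 5.54*d - 0.82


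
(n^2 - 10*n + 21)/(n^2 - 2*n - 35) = (n - 3)/(n + 5)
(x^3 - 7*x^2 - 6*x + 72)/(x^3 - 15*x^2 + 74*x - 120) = (x + 3)/(x - 5)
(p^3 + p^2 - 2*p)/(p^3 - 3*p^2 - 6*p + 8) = p/(p - 4)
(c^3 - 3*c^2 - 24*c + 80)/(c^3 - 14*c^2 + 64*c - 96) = (c + 5)/(c - 6)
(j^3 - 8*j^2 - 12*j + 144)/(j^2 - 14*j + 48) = (j^2 - 2*j - 24)/(j - 8)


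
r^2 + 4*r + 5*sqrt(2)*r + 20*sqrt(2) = (r + 4)*(r + 5*sqrt(2))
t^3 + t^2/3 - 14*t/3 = t*(t - 2)*(t + 7/3)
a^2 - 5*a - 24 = (a - 8)*(a + 3)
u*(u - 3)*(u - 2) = u^3 - 5*u^2 + 6*u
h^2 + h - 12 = (h - 3)*(h + 4)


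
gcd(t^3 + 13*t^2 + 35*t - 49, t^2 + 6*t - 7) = t^2 + 6*t - 7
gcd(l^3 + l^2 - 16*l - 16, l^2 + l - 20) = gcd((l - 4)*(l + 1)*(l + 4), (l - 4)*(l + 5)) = l - 4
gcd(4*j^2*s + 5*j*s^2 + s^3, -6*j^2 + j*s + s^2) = 1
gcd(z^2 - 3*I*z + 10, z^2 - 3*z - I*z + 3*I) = 1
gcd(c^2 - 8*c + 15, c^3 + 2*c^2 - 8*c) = 1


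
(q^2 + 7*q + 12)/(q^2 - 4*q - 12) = (q^2 + 7*q + 12)/(q^2 - 4*q - 12)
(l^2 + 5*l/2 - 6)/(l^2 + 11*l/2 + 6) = (2*l - 3)/(2*l + 3)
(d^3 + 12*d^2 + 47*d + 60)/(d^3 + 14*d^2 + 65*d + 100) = (d + 3)/(d + 5)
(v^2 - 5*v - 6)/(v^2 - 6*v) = (v + 1)/v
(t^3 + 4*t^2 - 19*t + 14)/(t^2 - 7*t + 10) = (t^2 + 6*t - 7)/(t - 5)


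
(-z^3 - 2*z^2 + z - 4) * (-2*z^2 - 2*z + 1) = 2*z^5 + 6*z^4 + z^3 + 4*z^2 + 9*z - 4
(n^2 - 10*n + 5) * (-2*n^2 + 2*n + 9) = -2*n^4 + 22*n^3 - 21*n^2 - 80*n + 45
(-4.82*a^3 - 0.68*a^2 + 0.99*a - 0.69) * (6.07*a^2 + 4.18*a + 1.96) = -29.2574*a^5 - 24.2752*a^4 - 6.2803*a^3 - 1.3829*a^2 - 0.9438*a - 1.3524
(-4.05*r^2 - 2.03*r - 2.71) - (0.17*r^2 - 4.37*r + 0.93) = -4.22*r^2 + 2.34*r - 3.64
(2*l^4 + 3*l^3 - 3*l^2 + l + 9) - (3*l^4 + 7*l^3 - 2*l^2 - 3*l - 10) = -l^4 - 4*l^3 - l^2 + 4*l + 19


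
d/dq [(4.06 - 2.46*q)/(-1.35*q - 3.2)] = (18.02655*q + 42.7296)/(1.35*q + 3.2)^3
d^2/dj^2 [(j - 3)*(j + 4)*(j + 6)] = 6*j + 14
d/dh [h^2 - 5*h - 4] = 2*h - 5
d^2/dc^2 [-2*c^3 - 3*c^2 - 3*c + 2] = -12*c - 6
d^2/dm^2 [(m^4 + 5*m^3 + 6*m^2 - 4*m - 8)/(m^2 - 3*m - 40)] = 2*(m^6 - 9*m^5 - 93*m^4 + 1219*m^3 + 12096*m^2 + 23592*m + 9688)/(m^6 - 9*m^5 - 93*m^4 + 693*m^3 + 3720*m^2 - 14400*m - 64000)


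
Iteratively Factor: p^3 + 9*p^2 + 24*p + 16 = (p + 4)*(p^2 + 5*p + 4) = (p + 4)^2*(p + 1)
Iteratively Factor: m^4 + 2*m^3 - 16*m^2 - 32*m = (m)*(m^3 + 2*m^2 - 16*m - 32) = m*(m + 4)*(m^2 - 2*m - 8) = m*(m + 2)*(m + 4)*(m - 4)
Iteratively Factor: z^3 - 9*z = (z - 3)*(z^2 + 3*z) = (z - 3)*(z + 3)*(z)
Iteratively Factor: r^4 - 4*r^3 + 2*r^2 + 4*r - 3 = (r + 1)*(r^3 - 5*r^2 + 7*r - 3) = (r - 3)*(r + 1)*(r^2 - 2*r + 1) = (r - 3)*(r - 1)*(r + 1)*(r - 1)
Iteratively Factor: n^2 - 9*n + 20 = (n - 4)*(n - 5)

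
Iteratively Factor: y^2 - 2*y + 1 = (y - 1)*(y - 1)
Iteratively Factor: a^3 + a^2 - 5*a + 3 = (a - 1)*(a^2 + 2*a - 3) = (a - 1)^2*(a + 3)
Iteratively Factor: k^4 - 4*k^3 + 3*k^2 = (k)*(k^3 - 4*k^2 + 3*k) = k*(k - 1)*(k^2 - 3*k) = k^2*(k - 1)*(k - 3)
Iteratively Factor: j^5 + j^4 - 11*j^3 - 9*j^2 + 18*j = (j - 1)*(j^4 + 2*j^3 - 9*j^2 - 18*j) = (j - 3)*(j - 1)*(j^3 + 5*j^2 + 6*j) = (j - 3)*(j - 1)*(j + 2)*(j^2 + 3*j) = (j - 3)*(j - 1)*(j + 2)*(j + 3)*(j)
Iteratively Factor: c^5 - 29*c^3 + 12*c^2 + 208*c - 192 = (c - 1)*(c^4 + c^3 - 28*c^2 - 16*c + 192) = (c - 1)*(c + 4)*(c^3 - 3*c^2 - 16*c + 48) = (c - 3)*(c - 1)*(c + 4)*(c^2 - 16) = (c - 3)*(c - 1)*(c + 4)^2*(c - 4)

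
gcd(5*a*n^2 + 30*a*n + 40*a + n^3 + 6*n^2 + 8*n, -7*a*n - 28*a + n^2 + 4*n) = n + 4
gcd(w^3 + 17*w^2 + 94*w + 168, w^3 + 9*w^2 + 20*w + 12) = w + 6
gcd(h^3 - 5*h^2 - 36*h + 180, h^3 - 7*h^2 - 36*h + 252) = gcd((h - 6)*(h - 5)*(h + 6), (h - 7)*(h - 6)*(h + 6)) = h^2 - 36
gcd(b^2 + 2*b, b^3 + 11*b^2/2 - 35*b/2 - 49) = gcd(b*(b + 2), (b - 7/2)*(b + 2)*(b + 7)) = b + 2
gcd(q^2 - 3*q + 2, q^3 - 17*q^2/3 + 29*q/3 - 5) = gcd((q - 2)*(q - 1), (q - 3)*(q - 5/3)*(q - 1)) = q - 1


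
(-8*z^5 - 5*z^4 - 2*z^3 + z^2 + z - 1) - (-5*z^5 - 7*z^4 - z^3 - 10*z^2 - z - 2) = -3*z^5 + 2*z^4 - z^3 + 11*z^2 + 2*z + 1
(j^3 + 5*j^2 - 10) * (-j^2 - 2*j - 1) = -j^5 - 7*j^4 - 11*j^3 + 5*j^2 + 20*j + 10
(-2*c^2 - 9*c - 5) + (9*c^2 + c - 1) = 7*c^2 - 8*c - 6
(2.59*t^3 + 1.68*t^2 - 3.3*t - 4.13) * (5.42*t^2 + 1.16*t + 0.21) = 14.0378*t^5 + 12.11*t^4 - 15.3933*t^3 - 25.8598*t^2 - 5.4838*t - 0.8673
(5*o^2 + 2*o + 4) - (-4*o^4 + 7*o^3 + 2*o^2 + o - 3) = 4*o^4 - 7*o^3 + 3*o^2 + o + 7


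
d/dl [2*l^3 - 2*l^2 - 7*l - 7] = 6*l^2 - 4*l - 7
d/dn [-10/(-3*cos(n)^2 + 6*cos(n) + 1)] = 60*(cos(n) - 1)*sin(n)/(-3*cos(n)^2 + 6*cos(n) + 1)^2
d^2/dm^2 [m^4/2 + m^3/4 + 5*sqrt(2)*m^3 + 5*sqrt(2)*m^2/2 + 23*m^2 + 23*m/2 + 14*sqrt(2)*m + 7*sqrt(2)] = 6*m^2 + 3*m/2 + 30*sqrt(2)*m + 5*sqrt(2) + 46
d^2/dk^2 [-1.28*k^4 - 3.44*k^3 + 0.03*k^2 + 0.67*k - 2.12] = -15.36*k^2 - 20.64*k + 0.06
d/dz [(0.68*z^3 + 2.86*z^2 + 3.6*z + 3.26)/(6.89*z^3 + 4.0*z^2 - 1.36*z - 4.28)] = (-16.9854*z^4 - 51.4576*z^3 - 94.405*z^2 - 50.5616*z - 10.9744)/(47.4721*z^6 + 55.12*z^5 - 2.7408*z^4 - 69.8584*z^3 - 32.3904*z^2 + 11.6416*z + 18.3184)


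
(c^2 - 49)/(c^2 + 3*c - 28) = (c - 7)/(c - 4)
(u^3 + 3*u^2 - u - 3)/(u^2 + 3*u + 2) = (u^2 + 2*u - 3)/(u + 2)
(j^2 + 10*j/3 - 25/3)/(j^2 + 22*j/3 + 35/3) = (3*j - 5)/(3*j + 7)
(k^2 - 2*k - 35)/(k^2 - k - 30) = (k - 7)/(k - 6)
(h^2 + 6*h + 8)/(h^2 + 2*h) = (h + 4)/h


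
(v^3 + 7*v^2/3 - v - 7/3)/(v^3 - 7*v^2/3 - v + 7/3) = (3*v + 7)/(3*v - 7)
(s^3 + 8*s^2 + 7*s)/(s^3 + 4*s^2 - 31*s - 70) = s*(s + 1)/(s^2 - 3*s - 10)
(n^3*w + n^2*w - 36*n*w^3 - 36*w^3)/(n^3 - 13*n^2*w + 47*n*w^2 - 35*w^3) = w*(n^3 + n^2 - 36*n*w^2 - 36*w^2)/(n^3 - 13*n^2*w + 47*n*w^2 - 35*w^3)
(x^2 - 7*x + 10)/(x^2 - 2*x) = (x - 5)/x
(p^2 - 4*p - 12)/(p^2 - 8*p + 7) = (p^2 - 4*p - 12)/(p^2 - 8*p + 7)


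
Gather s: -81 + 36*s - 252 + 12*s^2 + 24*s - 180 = 12*s^2 + 60*s - 513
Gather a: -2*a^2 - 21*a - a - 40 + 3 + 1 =-2*a^2 - 22*a - 36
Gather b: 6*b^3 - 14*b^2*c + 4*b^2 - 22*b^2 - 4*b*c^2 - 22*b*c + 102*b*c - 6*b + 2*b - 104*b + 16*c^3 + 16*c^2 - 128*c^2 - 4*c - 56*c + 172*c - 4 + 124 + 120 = 6*b^3 + b^2*(-14*c - 18) + b*(-4*c^2 + 80*c - 108) + 16*c^3 - 112*c^2 + 112*c + 240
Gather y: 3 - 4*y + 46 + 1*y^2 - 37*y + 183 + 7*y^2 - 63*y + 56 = 8*y^2 - 104*y + 288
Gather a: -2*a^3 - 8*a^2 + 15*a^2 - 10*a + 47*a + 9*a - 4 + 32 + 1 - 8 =-2*a^3 + 7*a^2 + 46*a + 21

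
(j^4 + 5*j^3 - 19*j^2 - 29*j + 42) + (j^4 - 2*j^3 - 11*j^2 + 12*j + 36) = 2*j^4 + 3*j^3 - 30*j^2 - 17*j + 78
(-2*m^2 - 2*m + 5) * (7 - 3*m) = 6*m^3 - 8*m^2 - 29*m + 35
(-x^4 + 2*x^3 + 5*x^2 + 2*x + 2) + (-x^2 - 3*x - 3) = -x^4 + 2*x^3 + 4*x^2 - x - 1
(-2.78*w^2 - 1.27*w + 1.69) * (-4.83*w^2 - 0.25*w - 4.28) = 13.4274*w^4 + 6.8291*w^3 + 4.0532*w^2 + 5.0131*w - 7.2332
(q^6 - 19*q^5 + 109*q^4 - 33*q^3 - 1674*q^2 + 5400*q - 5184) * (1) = q^6 - 19*q^5 + 109*q^4 - 33*q^3 - 1674*q^2 + 5400*q - 5184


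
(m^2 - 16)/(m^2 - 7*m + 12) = (m + 4)/(m - 3)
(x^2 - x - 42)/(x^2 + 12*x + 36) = (x - 7)/(x + 6)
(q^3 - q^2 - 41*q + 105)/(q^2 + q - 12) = (q^2 + 2*q - 35)/(q + 4)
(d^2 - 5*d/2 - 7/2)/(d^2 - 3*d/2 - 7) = (d + 1)/(d + 2)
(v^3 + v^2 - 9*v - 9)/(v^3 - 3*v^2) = 1 + 4/v + 3/v^2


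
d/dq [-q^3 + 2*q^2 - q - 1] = -3*q^2 + 4*q - 1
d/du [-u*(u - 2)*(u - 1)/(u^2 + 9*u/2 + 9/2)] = 4*(-u^4 - 9*u^3 + 2*u^2 + 27*u - 9)/(4*u^4 + 36*u^3 + 117*u^2 + 162*u + 81)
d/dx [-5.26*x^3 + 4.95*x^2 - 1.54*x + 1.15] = -15.78*x^2 + 9.9*x - 1.54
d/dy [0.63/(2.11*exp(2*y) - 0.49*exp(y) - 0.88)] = (0.3087 - 2.6586*exp(y))*exp(y)/(-2.11*exp(2*y) + 0.49*exp(y) + 0.88)^2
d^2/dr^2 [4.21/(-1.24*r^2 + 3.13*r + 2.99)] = (-12.946592*r^2 + 32.679704*r + 4.21*(2.48*r - 3.13)*(4.96*r - 6.26) + 31.217992)/(-1.24*r^2 + 3.13*r + 2.99)^3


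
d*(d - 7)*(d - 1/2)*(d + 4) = d^4 - 7*d^3/2 - 53*d^2/2 + 14*d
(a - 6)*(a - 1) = a^2 - 7*a + 6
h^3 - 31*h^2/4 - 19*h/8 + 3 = (h - 8)*(h - 1/2)*(h + 3/4)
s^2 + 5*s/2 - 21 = (s - 7/2)*(s + 6)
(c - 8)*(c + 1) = c^2 - 7*c - 8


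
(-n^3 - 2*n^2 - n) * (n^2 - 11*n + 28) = -n^5 + 9*n^4 - 7*n^3 - 45*n^2 - 28*n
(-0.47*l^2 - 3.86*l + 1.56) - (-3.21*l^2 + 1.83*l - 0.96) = 2.74*l^2 - 5.69*l + 2.52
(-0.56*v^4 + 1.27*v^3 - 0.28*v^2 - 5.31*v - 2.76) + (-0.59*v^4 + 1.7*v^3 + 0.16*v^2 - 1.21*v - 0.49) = -1.15*v^4 + 2.97*v^3 - 0.12*v^2 - 6.52*v - 3.25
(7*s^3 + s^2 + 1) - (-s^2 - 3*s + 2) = 7*s^3 + 2*s^2 + 3*s - 1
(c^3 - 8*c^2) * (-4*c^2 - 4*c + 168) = -4*c^5 + 28*c^4 + 200*c^3 - 1344*c^2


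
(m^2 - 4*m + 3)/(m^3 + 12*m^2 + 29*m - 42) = (m - 3)/(m^2 + 13*m + 42)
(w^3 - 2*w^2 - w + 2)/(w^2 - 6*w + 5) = (w^2 - w - 2)/(w - 5)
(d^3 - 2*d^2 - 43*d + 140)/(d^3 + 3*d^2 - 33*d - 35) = (d - 4)/(d + 1)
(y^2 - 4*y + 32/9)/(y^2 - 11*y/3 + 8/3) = (y - 4/3)/(y - 1)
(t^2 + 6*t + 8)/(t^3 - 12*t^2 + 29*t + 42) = (t^2 + 6*t + 8)/(t^3 - 12*t^2 + 29*t + 42)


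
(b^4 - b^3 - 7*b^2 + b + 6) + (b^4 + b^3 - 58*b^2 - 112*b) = 2*b^4 - 65*b^2 - 111*b + 6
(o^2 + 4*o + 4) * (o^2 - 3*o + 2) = o^4 + o^3 - 6*o^2 - 4*o + 8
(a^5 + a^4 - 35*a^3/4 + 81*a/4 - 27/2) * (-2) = -2*a^5 - 2*a^4 + 35*a^3/2 - 81*a/2 + 27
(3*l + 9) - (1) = 3*l + 8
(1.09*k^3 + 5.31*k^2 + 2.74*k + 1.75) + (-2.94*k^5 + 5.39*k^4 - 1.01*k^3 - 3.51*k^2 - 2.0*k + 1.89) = -2.94*k^5 + 5.39*k^4 + 0.0800000000000001*k^3 + 1.8*k^2 + 0.74*k + 3.64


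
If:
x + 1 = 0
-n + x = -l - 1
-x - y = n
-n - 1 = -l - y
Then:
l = 0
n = 0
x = -1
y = 1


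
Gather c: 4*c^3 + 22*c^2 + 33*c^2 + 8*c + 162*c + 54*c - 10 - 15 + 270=4*c^3 + 55*c^2 + 224*c + 245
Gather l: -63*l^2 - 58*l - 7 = -63*l^2 - 58*l - 7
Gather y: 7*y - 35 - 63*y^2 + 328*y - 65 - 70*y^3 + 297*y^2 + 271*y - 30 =-70*y^3 + 234*y^2 + 606*y - 130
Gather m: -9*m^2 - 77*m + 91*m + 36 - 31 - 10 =-9*m^2 + 14*m - 5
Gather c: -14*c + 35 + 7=42 - 14*c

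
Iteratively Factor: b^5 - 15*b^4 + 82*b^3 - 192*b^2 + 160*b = (b)*(b^4 - 15*b^3 + 82*b^2 - 192*b + 160) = b*(b - 4)*(b^3 - 11*b^2 + 38*b - 40) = b*(b - 5)*(b - 4)*(b^2 - 6*b + 8) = b*(b - 5)*(b - 4)*(b - 2)*(b - 4)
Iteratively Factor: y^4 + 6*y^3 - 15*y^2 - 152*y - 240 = (y + 4)*(y^3 + 2*y^2 - 23*y - 60) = (y + 4)^2*(y^2 - 2*y - 15) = (y - 5)*(y + 4)^2*(y + 3)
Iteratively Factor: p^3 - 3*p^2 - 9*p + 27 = (p - 3)*(p^2 - 9) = (p - 3)*(p + 3)*(p - 3)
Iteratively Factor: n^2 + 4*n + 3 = (n + 1)*(n + 3)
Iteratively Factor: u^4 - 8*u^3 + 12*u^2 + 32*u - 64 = (u - 2)*(u^3 - 6*u^2 + 32) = (u - 2)*(u + 2)*(u^2 - 8*u + 16) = (u - 4)*(u - 2)*(u + 2)*(u - 4)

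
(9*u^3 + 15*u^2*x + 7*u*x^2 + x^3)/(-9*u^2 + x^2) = (3*u^2 + 4*u*x + x^2)/(-3*u + x)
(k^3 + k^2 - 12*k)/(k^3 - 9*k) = (k + 4)/(k + 3)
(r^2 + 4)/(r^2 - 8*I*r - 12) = (r + 2*I)/(r - 6*I)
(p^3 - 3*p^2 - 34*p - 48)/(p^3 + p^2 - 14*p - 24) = (p - 8)/(p - 4)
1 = 1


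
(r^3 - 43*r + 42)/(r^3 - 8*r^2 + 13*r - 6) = (r + 7)/(r - 1)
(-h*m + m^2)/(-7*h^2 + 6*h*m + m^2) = m/(7*h + m)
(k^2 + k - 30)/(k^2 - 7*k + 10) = (k + 6)/(k - 2)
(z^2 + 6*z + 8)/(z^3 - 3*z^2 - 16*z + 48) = (z + 2)/(z^2 - 7*z + 12)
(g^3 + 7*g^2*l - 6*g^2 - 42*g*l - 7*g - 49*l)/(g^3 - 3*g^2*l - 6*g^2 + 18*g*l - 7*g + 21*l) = (g + 7*l)/(g - 3*l)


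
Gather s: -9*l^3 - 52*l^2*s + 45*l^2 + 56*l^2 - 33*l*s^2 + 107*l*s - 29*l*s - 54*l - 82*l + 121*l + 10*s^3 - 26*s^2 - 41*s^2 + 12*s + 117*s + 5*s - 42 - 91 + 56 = -9*l^3 + 101*l^2 - 15*l + 10*s^3 + s^2*(-33*l - 67) + s*(-52*l^2 + 78*l + 134) - 77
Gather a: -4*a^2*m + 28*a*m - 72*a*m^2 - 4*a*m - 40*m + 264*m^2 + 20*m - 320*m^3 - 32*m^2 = -4*a^2*m + a*(-72*m^2 + 24*m) - 320*m^3 + 232*m^2 - 20*m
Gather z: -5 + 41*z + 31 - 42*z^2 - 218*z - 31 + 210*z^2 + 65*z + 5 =168*z^2 - 112*z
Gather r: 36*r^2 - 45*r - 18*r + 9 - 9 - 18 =36*r^2 - 63*r - 18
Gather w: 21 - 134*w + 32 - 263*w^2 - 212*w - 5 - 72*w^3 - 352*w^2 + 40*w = -72*w^3 - 615*w^2 - 306*w + 48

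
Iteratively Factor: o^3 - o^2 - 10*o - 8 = (o + 2)*(o^2 - 3*o - 4) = (o - 4)*(o + 2)*(o + 1)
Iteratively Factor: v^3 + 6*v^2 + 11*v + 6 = (v + 3)*(v^2 + 3*v + 2) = (v + 1)*(v + 3)*(v + 2)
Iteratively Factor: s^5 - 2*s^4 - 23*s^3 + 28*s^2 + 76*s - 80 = (s - 5)*(s^4 + 3*s^3 - 8*s^2 - 12*s + 16) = (s - 5)*(s - 2)*(s^3 + 5*s^2 + 2*s - 8) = (s - 5)*(s - 2)*(s - 1)*(s^2 + 6*s + 8) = (s - 5)*(s - 2)*(s - 1)*(s + 2)*(s + 4)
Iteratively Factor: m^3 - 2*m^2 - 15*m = (m + 3)*(m^2 - 5*m) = (m - 5)*(m + 3)*(m)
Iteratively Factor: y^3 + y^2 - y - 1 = (y - 1)*(y^2 + 2*y + 1) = (y - 1)*(y + 1)*(y + 1)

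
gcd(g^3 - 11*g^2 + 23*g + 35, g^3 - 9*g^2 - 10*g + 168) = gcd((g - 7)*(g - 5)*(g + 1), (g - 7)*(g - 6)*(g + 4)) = g - 7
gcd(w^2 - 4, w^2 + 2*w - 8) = w - 2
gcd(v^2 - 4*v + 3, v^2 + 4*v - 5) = v - 1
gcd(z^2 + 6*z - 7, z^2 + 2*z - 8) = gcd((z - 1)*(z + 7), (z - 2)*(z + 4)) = 1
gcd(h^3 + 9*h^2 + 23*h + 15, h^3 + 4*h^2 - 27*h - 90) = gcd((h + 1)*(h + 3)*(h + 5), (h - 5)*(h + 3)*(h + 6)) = h + 3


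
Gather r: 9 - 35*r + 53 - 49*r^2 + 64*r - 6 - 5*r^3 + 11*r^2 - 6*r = -5*r^3 - 38*r^2 + 23*r + 56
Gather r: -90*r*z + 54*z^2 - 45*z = -90*r*z + 54*z^2 - 45*z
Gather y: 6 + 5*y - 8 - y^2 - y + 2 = -y^2 + 4*y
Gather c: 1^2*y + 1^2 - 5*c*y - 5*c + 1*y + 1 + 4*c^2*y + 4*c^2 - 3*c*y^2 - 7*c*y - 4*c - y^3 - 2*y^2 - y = c^2*(4*y + 4) + c*(-3*y^2 - 12*y - 9) - y^3 - 2*y^2 + y + 2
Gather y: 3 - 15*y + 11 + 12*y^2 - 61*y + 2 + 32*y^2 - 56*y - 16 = 44*y^2 - 132*y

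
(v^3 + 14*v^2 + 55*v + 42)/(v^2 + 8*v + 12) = (v^2 + 8*v + 7)/(v + 2)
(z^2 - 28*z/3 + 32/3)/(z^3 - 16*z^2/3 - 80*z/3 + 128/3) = 1/(z + 4)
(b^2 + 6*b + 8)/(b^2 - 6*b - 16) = (b + 4)/(b - 8)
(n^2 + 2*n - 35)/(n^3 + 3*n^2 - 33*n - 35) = 1/(n + 1)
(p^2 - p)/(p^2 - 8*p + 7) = p/(p - 7)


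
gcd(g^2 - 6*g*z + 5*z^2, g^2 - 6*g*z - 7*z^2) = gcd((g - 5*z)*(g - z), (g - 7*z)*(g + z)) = 1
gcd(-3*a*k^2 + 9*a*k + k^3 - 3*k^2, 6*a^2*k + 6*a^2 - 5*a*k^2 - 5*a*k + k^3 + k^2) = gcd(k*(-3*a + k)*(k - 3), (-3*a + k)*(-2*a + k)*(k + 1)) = 3*a - k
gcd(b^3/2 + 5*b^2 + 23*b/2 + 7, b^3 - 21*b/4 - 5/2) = b + 2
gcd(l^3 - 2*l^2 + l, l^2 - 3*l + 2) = l - 1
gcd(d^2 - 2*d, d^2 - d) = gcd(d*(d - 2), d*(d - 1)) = d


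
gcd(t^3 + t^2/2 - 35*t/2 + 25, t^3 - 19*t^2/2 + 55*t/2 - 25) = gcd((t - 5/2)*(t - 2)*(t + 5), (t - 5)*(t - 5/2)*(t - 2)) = t^2 - 9*t/2 + 5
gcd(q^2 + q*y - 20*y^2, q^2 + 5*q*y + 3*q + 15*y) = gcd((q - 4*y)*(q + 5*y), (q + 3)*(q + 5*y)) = q + 5*y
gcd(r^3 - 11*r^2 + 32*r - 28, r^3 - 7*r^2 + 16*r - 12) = r^2 - 4*r + 4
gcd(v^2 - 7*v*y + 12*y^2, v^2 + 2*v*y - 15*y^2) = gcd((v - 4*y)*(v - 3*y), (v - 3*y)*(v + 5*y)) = -v + 3*y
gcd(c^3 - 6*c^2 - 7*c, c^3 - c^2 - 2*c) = c^2 + c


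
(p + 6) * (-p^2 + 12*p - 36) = -p^3 + 6*p^2 + 36*p - 216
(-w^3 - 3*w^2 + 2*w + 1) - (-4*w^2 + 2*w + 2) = -w^3 + w^2 - 1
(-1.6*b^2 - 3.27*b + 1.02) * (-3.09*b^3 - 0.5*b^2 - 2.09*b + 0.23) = 4.944*b^5 + 10.9043*b^4 + 1.8272*b^3 + 5.9563*b^2 - 2.8839*b + 0.2346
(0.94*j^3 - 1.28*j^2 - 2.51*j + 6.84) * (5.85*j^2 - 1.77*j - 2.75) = 5.499*j^5 - 9.1518*j^4 - 15.0029*j^3 + 47.9767*j^2 - 5.2043*j - 18.81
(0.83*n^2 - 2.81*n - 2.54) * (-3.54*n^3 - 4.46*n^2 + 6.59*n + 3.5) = -2.9382*n^5 + 6.2456*n^4 + 26.9939*n^3 - 4.2845*n^2 - 26.5736*n - 8.89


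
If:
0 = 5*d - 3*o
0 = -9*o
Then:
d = 0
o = 0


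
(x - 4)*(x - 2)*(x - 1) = x^3 - 7*x^2 + 14*x - 8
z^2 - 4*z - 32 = (z - 8)*(z + 4)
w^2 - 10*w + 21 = (w - 7)*(w - 3)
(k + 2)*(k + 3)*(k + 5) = k^3 + 10*k^2 + 31*k + 30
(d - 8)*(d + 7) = d^2 - d - 56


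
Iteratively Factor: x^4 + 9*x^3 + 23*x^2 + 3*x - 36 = (x + 4)*(x^3 + 5*x^2 + 3*x - 9) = (x - 1)*(x + 4)*(x^2 + 6*x + 9) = (x - 1)*(x + 3)*(x + 4)*(x + 3)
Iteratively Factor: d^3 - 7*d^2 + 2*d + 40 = (d - 5)*(d^2 - 2*d - 8) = (d - 5)*(d + 2)*(d - 4)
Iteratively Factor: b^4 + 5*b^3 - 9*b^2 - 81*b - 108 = (b + 3)*(b^3 + 2*b^2 - 15*b - 36) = (b + 3)^2*(b^2 - b - 12) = (b - 4)*(b + 3)^2*(b + 3)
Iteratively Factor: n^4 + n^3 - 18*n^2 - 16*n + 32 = (n + 2)*(n^3 - n^2 - 16*n + 16) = (n + 2)*(n + 4)*(n^2 - 5*n + 4) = (n - 1)*(n + 2)*(n + 4)*(n - 4)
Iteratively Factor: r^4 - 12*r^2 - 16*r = (r - 4)*(r^3 + 4*r^2 + 4*r) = (r - 4)*(r + 2)*(r^2 + 2*r) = r*(r - 4)*(r + 2)*(r + 2)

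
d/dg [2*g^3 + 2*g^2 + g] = 6*g^2 + 4*g + 1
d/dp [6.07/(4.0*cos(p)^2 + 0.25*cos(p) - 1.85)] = (48.56*cos(p) + 1.5175)*sin(p)/(4.0*cos(p)^2 + 0.25*cos(p) - 1.85)^2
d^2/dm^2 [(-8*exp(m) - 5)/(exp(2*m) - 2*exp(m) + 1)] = (-8*exp(2*m) - 52*exp(m) - 18)*exp(m)/(exp(4*m) - 4*exp(3*m) + 6*exp(2*m) - 4*exp(m) + 1)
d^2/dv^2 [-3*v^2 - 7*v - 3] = -6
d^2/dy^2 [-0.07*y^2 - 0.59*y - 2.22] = -0.140000000000000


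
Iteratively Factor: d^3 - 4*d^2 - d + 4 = (d - 1)*(d^2 - 3*d - 4) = (d - 1)*(d + 1)*(d - 4)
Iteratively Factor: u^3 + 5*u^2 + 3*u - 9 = (u - 1)*(u^2 + 6*u + 9) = (u - 1)*(u + 3)*(u + 3)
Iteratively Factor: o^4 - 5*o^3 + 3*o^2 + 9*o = (o + 1)*(o^3 - 6*o^2 + 9*o) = (o - 3)*(o + 1)*(o^2 - 3*o) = o*(o - 3)*(o + 1)*(o - 3)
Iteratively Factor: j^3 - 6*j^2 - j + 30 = (j - 5)*(j^2 - j - 6) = (j - 5)*(j + 2)*(j - 3)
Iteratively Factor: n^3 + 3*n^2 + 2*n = (n + 2)*(n^2 + n) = (n + 1)*(n + 2)*(n)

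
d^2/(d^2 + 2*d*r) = d/(d + 2*r)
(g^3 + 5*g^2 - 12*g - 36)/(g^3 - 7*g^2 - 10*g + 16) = (g^2 + 3*g - 18)/(g^2 - 9*g + 8)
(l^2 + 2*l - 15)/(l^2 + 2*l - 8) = (l^2 + 2*l - 15)/(l^2 + 2*l - 8)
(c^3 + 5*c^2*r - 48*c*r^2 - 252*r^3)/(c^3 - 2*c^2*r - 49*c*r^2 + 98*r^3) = (-c^2 - 12*c*r - 36*r^2)/(-c^2 - 5*c*r + 14*r^2)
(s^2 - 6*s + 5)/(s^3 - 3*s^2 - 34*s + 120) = (s - 1)/(s^2 + 2*s - 24)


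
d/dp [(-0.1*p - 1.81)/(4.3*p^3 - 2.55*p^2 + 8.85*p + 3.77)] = (0.86*p^3 + 23.094*p^2 - 9.231*p + 15.6415)/(18.49*p^6 - 21.93*p^5 + 82.6125*p^4 - 12.713*p^3 + 59.0955*p^2 + 66.729*p + 14.2129)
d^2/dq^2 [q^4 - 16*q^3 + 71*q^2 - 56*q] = 12*q^2 - 96*q + 142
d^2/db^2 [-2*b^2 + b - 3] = -4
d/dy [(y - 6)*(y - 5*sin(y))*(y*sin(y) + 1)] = (6 - y)*(y*sin(y) + 1)*(5*cos(y) - 1) + (y - 6)*(y - 5*sin(y))*(y*cos(y) + sin(y)) + (y - 5*sin(y))*(y*sin(y) + 1)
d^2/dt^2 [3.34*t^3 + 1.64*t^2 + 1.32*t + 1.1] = 20.04*t + 3.28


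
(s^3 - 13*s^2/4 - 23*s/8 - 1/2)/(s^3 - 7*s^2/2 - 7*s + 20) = (8*s^2 + 6*s + 1)/(4*(2*s^2 + s - 10))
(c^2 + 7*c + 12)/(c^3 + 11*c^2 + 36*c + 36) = (c + 4)/(c^2 + 8*c + 12)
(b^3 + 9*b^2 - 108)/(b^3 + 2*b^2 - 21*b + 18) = (b + 6)/(b - 1)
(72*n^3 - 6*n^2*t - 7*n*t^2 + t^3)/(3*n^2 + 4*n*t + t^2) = (24*n^2 - 10*n*t + t^2)/(n + t)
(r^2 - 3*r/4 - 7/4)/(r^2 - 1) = (r - 7/4)/(r - 1)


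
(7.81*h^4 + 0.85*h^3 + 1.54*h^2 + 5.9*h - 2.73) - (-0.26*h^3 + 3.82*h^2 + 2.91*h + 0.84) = 7.81*h^4 + 1.11*h^3 - 2.28*h^2 + 2.99*h - 3.57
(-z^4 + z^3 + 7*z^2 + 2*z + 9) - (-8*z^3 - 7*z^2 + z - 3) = -z^4 + 9*z^3 + 14*z^2 + z + 12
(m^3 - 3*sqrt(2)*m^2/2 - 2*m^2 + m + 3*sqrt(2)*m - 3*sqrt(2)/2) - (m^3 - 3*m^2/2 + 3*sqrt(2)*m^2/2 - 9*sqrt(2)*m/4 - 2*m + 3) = -3*sqrt(2)*m^2 - m^2/2 + 3*m + 21*sqrt(2)*m/4 - 3 - 3*sqrt(2)/2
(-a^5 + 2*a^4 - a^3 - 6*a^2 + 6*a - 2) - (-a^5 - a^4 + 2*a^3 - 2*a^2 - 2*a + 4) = 3*a^4 - 3*a^3 - 4*a^2 + 8*a - 6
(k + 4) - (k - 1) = 5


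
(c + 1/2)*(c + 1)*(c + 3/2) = c^3 + 3*c^2 + 11*c/4 + 3/4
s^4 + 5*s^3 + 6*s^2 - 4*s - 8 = (s - 1)*(s + 2)^3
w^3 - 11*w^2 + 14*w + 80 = (w - 8)*(w - 5)*(w + 2)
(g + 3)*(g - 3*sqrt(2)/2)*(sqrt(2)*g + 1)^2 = 2*g^4 - sqrt(2)*g^3 + 6*g^3 - 5*g^2 - 3*sqrt(2)*g^2 - 15*g - 3*sqrt(2)*g/2 - 9*sqrt(2)/2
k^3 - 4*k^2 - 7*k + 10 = (k - 5)*(k - 1)*(k + 2)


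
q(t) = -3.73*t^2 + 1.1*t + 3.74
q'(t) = 1.1 - 7.46*t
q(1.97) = -8.57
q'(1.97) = -13.60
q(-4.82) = -88.22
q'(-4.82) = 37.06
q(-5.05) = -96.94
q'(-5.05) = 38.77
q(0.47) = 3.43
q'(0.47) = -2.41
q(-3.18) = -37.48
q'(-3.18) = 24.82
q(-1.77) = -9.89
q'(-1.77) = 14.30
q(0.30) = 3.73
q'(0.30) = -1.14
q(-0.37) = 2.82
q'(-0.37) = 3.86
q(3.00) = -26.53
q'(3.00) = -21.28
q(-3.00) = -33.13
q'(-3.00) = 23.48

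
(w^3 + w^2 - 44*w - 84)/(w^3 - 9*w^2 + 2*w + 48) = (w^2 - w - 42)/(w^2 - 11*w + 24)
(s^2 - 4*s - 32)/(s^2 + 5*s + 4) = (s - 8)/(s + 1)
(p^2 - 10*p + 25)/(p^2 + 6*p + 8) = (p^2 - 10*p + 25)/(p^2 + 6*p + 8)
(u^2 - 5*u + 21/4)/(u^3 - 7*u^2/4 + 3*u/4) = (4*u^2 - 20*u + 21)/(u*(4*u^2 - 7*u + 3))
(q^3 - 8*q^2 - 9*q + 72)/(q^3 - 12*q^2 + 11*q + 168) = (q - 3)/(q - 7)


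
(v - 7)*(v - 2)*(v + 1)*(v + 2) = v^4 - 6*v^3 - 11*v^2 + 24*v + 28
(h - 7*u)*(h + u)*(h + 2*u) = h^3 - 4*h^2*u - 19*h*u^2 - 14*u^3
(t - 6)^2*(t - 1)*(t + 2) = t^4 - 11*t^3 + 22*t^2 + 60*t - 72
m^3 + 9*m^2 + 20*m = m*(m + 4)*(m + 5)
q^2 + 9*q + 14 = (q + 2)*(q + 7)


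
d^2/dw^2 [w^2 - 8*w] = 2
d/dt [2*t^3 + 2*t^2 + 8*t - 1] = 6*t^2 + 4*t + 8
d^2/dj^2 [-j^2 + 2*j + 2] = -2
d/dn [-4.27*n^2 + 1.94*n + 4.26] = 1.94 - 8.54*n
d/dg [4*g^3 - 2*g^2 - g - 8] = 12*g^2 - 4*g - 1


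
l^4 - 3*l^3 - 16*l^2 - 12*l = l*(l - 6)*(l + 1)*(l + 2)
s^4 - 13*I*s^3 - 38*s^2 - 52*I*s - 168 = (s - 7*I)*(s - 6*I)*(s - 2*I)*(s + 2*I)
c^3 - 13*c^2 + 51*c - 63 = (c - 7)*(c - 3)^2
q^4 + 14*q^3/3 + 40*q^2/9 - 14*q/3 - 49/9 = (q - 1)*(q + 1)*(q + 7/3)^2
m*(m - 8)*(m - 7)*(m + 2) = m^4 - 13*m^3 + 26*m^2 + 112*m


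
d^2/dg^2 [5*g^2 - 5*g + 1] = 10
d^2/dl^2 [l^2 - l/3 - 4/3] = 2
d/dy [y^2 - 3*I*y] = 2*y - 3*I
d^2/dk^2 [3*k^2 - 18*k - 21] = 6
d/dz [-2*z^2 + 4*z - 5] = 4 - 4*z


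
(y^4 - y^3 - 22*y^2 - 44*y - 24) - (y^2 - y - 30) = y^4 - y^3 - 23*y^2 - 43*y + 6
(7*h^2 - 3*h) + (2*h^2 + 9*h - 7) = 9*h^2 + 6*h - 7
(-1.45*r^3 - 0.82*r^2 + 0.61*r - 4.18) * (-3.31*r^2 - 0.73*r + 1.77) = 4.7995*r^5 + 3.7727*r^4 - 3.987*r^3 + 11.9391*r^2 + 4.1311*r - 7.3986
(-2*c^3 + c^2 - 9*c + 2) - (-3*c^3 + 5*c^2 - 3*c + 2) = c^3 - 4*c^2 - 6*c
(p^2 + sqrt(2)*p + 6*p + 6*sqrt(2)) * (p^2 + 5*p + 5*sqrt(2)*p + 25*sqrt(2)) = p^4 + 6*sqrt(2)*p^3 + 11*p^3 + 40*p^2 + 66*sqrt(2)*p^2 + 110*p + 180*sqrt(2)*p + 300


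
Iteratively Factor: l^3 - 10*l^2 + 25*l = (l)*(l^2 - 10*l + 25) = l*(l - 5)*(l - 5)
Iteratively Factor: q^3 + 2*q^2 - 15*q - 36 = (q + 3)*(q^2 - q - 12) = (q + 3)^2*(q - 4)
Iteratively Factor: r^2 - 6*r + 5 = (r - 5)*(r - 1)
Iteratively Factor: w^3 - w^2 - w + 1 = (w + 1)*(w^2 - 2*w + 1) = (w - 1)*(w + 1)*(w - 1)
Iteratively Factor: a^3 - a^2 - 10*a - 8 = (a + 2)*(a^2 - 3*a - 4) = (a - 4)*(a + 2)*(a + 1)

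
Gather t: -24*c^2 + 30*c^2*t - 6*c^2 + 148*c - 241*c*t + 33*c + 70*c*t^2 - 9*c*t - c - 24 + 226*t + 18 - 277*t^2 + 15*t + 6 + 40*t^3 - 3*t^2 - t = -30*c^2 + 180*c + 40*t^3 + t^2*(70*c - 280) + t*(30*c^2 - 250*c + 240)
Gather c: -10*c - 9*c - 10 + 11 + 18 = 19 - 19*c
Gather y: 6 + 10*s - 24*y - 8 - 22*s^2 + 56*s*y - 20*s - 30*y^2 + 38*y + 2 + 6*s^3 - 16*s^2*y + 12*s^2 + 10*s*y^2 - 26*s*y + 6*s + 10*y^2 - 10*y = 6*s^3 - 10*s^2 - 4*s + y^2*(10*s - 20) + y*(-16*s^2 + 30*s + 4)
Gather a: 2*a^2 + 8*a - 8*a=2*a^2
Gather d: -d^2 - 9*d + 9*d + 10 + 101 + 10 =121 - d^2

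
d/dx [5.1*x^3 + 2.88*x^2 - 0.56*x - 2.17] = 15.3*x^2 + 5.76*x - 0.56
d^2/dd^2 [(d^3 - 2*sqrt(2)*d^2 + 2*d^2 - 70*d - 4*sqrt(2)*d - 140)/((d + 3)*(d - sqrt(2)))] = 2*(-69*d^3 + sqrt(2)*d^3 - 438*d^2 - 9*sqrt(2)*d^2 - 1278*d - 210*sqrt(2)*d - 1156 - 222*sqrt(2))/(d^6 - 3*sqrt(2)*d^5 + 9*d^5 - 27*sqrt(2)*d^4 + 33*d^4 - 83*sqrt(2)*d^3 + 81*d^3 - 99*sqrt(2)*d^2 + 162*d^2 - 54*sqrt(2)*d + 162*d - 54*sqrt(2))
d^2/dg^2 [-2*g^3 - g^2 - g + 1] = -12*g - 2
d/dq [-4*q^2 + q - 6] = 1 - 8*q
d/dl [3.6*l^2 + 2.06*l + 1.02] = 7.2*l + 2.06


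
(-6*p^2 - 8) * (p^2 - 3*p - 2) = -6*p^4 + 18*p^3 + 4*p^2 + 24*p + 16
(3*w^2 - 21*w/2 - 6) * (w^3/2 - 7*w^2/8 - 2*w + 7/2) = 3*w^5/2 - 63*w^4/8 + 3*w^3/16 + 147*w^2/4 - 99*w/4 - 21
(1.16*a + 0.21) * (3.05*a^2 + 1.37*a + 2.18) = 3.538*a^3 + 2.2297*a^2 + 2.8165*a + 0.4578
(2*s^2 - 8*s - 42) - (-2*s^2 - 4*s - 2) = 4*s^2 - 4*s - 40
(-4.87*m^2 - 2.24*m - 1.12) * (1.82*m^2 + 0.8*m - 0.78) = -8.8634*m^4 - 7.9728*m^3 - 0.0318000000000001*m^2 + 0.8512*m + 0.8736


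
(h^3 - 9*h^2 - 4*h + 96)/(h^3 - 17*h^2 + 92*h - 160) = (h + 3)/(h - 5)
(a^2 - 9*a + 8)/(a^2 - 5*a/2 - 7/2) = 2*(-a^2 + 9*a - 8)/(-2*a^2 + 5*a + 7)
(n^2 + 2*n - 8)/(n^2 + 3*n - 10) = (n + 4)/(n + 5)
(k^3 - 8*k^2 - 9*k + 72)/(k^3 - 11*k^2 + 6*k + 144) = (k - 3)/(k - 6)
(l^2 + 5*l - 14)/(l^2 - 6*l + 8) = (l + 7)/(l - 4)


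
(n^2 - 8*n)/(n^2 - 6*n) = (n - 8)/(n - 6)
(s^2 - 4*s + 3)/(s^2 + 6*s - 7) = (s - 3)/(s + 7)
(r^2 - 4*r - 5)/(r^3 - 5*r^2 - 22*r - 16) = (r - 5)/(r^2 - 6*r - 16)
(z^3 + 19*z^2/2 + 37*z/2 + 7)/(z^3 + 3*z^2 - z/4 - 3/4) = 2*(z^2 + 9*z + 14)/(2*z^2 + 5*z - 3)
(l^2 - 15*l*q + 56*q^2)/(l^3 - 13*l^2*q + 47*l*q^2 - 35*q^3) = (l - 8*q)/(l^2 - 6*l*q + 5*q^2)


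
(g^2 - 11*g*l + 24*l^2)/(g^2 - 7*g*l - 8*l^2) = (g - 3*l)/(g + l)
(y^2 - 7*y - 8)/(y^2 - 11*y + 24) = (y + 1)/(y - 3)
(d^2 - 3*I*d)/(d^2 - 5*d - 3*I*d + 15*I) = d/(d - 5)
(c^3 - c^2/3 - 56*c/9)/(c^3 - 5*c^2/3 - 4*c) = (-9*c^2 + 3*c + 56)/(3*(-3*c^2 + 5*c + 12))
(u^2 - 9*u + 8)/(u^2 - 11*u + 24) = (u - 1)/(u - 3)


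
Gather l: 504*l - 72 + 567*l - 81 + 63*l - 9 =1134*l - 162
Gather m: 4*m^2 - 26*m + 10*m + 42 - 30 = 4*m^2 - 16*m + 12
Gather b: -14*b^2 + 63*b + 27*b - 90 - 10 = -14*b^2 + 90*b - 100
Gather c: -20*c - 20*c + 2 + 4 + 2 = 8 - 40*c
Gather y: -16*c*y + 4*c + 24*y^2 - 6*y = 4*c + 24*y^2 + y*(-16*c - 6)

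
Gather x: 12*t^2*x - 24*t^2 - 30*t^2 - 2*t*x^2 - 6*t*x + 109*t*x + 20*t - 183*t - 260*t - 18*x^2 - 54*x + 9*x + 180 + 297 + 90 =-54*t^2 - 423*t + x^2*(-2*t - 18) + x*(12*t^2 + 103*t - 45) + 567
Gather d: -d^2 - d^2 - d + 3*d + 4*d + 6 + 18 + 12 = -2*d^2 + 6*d + 36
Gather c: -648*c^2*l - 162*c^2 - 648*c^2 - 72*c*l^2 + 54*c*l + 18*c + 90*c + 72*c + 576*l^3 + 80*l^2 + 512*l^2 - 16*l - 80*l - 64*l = c^2*(-648*l - 810) + c*(-72*l^2 + 54*l + 180) + 576*l^3 + 592*l^2 - 160*l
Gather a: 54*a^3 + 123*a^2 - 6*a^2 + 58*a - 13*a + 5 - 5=54*a^3 + 117*a^2 + 45*a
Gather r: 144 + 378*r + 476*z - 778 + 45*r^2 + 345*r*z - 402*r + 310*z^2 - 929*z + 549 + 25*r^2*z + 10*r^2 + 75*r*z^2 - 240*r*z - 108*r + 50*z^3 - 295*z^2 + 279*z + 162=r^2*(25*z + 55) + r*(75*z^2 + 105*z - 132) + 50*z^3 + 15*z^2 - 174*z + 77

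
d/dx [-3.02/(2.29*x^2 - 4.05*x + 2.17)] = (13.8316*x - 12.231)/(2.29*x^2 - 4.05*x + 2.17)^2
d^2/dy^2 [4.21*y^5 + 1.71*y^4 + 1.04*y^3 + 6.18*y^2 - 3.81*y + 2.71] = 84.2*y^3 + 20.52*y^2 + 6.24*y + 12.36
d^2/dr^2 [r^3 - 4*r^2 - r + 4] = 6*r - 8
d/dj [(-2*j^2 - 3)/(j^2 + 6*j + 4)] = 2*(-6*j^2 - 5*j + 9)/(j^4 + 12*j^3 + 44*j^2 + 48*j + 16)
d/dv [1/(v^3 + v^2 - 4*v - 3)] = (-3*v^2 - 2*v + 4)/(v^3 + v^2 - 4*v - 3)^2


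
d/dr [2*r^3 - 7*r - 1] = 6*r^2 - 7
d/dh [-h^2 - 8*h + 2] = -2*h - 8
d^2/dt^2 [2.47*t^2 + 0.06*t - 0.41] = 4.94000000000000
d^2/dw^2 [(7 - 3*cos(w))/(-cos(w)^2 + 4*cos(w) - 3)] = (-27*(1 - cos(2*w))^2*cos(w)/4 + 4*(1 - cos(2*w))^2 + 309*cos(w)/2 - 9*cos(2*w) - 12*cos(3*w) + 3*cos(5*w)/2 - 135)/((cos(w) - 3)^3*(cos(w) - 1)^3)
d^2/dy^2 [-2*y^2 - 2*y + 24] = -4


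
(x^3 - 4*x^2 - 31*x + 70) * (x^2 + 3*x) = x^5 - x^4 - 43*x^3 - 23*x^2 + 210*x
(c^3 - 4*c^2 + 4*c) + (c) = c^3 - 4*c^2 + 5*c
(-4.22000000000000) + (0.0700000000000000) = -4.15000000000000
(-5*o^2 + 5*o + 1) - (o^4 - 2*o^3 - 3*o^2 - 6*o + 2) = -o^4 + 2*o^3 - 2*o^2 + 11*o - 1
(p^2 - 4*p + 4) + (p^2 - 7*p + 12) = 2*p^2 - 11*p + 16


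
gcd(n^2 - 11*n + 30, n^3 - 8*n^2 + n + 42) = 1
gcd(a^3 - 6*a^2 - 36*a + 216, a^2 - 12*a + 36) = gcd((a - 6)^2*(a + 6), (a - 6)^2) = a^2 - 12*a + 36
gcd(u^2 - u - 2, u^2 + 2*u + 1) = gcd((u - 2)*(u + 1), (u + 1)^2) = u + 1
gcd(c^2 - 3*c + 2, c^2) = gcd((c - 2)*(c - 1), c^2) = 1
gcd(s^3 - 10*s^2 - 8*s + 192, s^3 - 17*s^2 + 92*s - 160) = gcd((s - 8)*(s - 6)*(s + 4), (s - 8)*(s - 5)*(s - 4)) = s - 8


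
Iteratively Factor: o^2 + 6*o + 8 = (o + 4)*(o + 2)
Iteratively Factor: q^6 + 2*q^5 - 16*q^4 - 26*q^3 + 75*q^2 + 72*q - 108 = (q - 3)*(q^5 + 5*q^4 - q^3 - 29*q^2 - 12*q + 36) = (q - 3)*(q + 3)*(q^4 + 2*q^3 - 7*q^2 - 8*q + 12) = (q - 3)*(q - 2)*(q + 3)*(q^3 + 4*q^2 + q - 6) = (q - 3)*(q - 2)*(q + 2)*(q + 3)*(q^2 + 2*q - 3) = (q - 3)*(q - 2)*(q + 2)*(q + 3)^2*(q - 1)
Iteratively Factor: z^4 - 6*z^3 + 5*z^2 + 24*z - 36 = (z - 2)*(z^3 - 4*z^2 - 3*z + 18) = (z - 2)*(z + 2)*(z^2 - 6*z + 9) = (z - 3)*(z - 2)*(z + 2)*(z - 3)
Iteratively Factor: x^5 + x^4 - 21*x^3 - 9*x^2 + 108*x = (x)*(x^4 + x^3 - 21*x^2 - 9*x + 108) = x*(x - 3)*(x^3 + 4*x^2 - 9*x - 36) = x*(x - 3)*(x + 4)*(x^2 - 9) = x*(x - 3)*(x + 3)*(x + 4)*(x - 3)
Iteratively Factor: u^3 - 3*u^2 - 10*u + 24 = (u - 2)*(u^2 - u - 12) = (u - 2)*(u + 3)*(u - 4)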